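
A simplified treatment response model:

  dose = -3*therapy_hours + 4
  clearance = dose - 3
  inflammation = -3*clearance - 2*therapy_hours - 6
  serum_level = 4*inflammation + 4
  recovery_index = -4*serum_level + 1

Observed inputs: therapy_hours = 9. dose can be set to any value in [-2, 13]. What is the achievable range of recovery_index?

Intervening on dose fixes its value directly, overriding its dependence on therapy_hours.
Substituting into the inflammation equation gives inflammation = -3*dose - 15.
Substituting into the serum_level equation gives serum_level = -12*dose - 56.
This gives recovery_index = 48*dose + 225.
Linear in dose, so extremes are at the endpoints: dose = -2 gives recovery_index = 129; dose = 13 gives recovery_index = 849.

129 to 849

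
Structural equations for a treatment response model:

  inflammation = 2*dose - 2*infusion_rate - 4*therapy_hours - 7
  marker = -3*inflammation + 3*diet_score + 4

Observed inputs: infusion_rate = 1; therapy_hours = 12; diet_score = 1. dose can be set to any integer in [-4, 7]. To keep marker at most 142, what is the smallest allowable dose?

dose = 6

Substituting into the inflammation equation gives inflammation = 2*dose - 57.
marker becomes -6*dose + 178.
Require -6*dose + 178 ≤ 142, so dose ≥ 6.
The smallest integer in [-4, 7] satisfying this is 6.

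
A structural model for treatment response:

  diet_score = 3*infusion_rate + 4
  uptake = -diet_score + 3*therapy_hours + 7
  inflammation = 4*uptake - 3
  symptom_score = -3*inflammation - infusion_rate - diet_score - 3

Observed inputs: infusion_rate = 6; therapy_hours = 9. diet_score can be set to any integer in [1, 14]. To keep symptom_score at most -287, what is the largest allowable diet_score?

Intervening on diet_score fixes its value directly, overriding its dependence on infusion_rate.
Substituting into the uptake equation gives uptake = -diet_score + 34.
This gives inflammation = -4*diet_score + 133.
Substituting into the symptom_score equation gives symptom_score = 11*diet_score - 408.
Require 11*diet_score - 408 ≤ -287, so diet_score ≤ 11.
The largest integer in [1, 14] satisfying this is 11.

diet_score = 11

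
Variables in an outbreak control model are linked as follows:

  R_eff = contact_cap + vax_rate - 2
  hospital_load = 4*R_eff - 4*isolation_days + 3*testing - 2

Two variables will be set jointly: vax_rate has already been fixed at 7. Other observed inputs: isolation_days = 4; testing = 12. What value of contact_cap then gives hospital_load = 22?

With vax_rate held at 7:
Substituting into the R_eff equation gives R_eff = contact_cap + 5.
So hospital_load = 4*contact_cap + 38.
Solve 4*contact_cap + 38 = 22: contact_cap = (22 - 38) / 4 = -4.

contact_cap = -4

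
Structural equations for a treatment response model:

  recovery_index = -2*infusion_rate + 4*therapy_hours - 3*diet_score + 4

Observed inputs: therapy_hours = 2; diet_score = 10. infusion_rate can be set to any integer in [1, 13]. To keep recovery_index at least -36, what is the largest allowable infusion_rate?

Substituting into the recovery_index equation gives recovery_index = -2*infusion_rate - 18.
Require -2*infusion_rate - 18 ≥ -36, so infusion_rate ≤ 9.
The largest integer in [1, 13] satisfying this is 9.

infusion_rate = 9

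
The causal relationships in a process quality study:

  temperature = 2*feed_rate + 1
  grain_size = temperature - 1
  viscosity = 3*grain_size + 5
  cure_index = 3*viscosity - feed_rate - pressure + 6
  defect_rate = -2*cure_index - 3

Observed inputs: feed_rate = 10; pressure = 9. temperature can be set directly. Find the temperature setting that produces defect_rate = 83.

Intervening on temperature fixes its value directly, overriding its dependence on feed_rate.
Substituting into the viscosity equation gives viscosity = 3*temperature + 2.
This gives cure_index = 9*temperature - 7.
Substituting into the defect_rate equation gives defect_rate = -18*temperature + 11.
Solve -18*temperature + 11 = 83: temperature = (83 - 11) / -18 = -4.

temperature = -4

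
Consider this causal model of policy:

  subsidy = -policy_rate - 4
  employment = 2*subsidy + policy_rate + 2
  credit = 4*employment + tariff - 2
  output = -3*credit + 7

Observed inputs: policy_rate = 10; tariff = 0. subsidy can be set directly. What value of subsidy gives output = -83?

subsidy = -2

Intervening on subsidy fixes its value directly, overriding its dependence on policy_rate.
Substituting into the employment equation gives employment = 2*subsidy + 12.
credit becomes 8*subsidy + 46.
Substituting into the output equation gives output = -24*subsidy - 131.
Solve -24*subsidy - 131 = -83: subsidy = (-83 + 131) / -24 = -2.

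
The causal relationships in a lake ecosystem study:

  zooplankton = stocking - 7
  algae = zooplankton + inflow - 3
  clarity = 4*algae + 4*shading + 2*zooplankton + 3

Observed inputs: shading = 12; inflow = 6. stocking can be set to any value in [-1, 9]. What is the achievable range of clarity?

15 to 75

Substituting into the algae equation gives algae = stocking - 4.
This gives clarity = 6*stocking + 21.
Linear in stocking, so extremes are at the endpoints: stocking = -1 gives clarity = 15; stocking = 9 gives clarity = 75.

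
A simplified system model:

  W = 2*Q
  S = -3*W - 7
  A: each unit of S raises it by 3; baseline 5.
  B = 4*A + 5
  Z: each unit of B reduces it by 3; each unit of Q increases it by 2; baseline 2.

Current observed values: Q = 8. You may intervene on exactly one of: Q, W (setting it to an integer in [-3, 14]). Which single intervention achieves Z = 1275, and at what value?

Intervening on Q: Z = 218*Q + 179. Reaching 1275 requires Q = 548/109, not an integer.
Intervening on W: with other inputs at their observed values, Z = 108*W + 195. Solving for 1275 gives W = 10, within [-3, 14].

set W = 10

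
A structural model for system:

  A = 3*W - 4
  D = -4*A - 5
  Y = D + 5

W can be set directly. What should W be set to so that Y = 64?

W = -4

Substituting into the D equation gives D = -12*W + 11.
This gives Y = -12*W + 16.
Solve -12*W + 16 = 64: W = (64 - 16) / -12 = -4.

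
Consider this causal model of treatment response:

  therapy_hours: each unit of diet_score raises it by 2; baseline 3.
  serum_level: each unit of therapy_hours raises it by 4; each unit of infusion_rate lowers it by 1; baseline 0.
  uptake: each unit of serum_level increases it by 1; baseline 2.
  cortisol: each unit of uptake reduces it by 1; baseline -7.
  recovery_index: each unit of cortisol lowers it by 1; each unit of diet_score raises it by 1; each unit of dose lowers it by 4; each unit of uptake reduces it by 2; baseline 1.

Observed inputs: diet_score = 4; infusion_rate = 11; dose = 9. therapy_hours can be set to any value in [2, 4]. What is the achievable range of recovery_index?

-31 to -23

Intervening on therapy_hours fixes its value directly, overriding its dependence on diet_score.
Substituting into the serum_level equation gives serum_level = 4*therapy_hours - 11.
Substituting into the uptake equation gives uptake = 4*therapy_hours - 9.
Substituting into the cortisol equation gives cortisol = -4*therapy_hours + 2.
recovery_index becomes -4*therapy_hours - 15.
Linear in therapy_hours, so extremes are at the endpoints: therapy_hours = 2 gives recovery_index = -23; therapy_hours = 4 gives recovery_index = -31.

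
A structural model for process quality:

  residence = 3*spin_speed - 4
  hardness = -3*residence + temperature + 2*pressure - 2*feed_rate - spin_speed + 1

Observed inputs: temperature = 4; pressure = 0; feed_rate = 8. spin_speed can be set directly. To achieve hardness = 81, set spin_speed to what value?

Substituting into the hardness equation gives hardness = -10*spin_speed + 1.
Solve -10*spin_speed + 1 = 81: spin_speed = (81 - 1) / -10 = -8.

spin_speed = -8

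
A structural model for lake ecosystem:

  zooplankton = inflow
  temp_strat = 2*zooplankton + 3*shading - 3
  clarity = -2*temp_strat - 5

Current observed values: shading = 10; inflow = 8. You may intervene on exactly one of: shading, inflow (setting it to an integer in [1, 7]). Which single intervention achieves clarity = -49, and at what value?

Intervening on shading: with other inputs at their observed values, clarity = -6*shading - 31. Solving for -49 gives shading = 3, within [1, 7].
Intervening on inflow: clarity = -4*inflow - 59. Reaching -49 requires inflow = -5/2, not an integer.

set shading = 3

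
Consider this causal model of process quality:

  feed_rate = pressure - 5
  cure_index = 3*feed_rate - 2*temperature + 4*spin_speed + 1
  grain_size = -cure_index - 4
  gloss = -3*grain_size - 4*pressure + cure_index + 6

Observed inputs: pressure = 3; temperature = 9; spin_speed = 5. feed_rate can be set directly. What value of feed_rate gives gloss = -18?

Intervening on feed_rate fixes its value directly, overriding its dependence on pressure.
Substituting into the cure_index equation gives cure_index = 3*feed_rate + 3.
Substituting into the grain_size equation gives grain_size = -3*feed_rate - 7.
gloss becomes 12*feed_rate + 18.
Solve 12*feed_rate + 18 = -18: feed_rate = (-18 - 18) / 12 = -3.

feed_rate = -3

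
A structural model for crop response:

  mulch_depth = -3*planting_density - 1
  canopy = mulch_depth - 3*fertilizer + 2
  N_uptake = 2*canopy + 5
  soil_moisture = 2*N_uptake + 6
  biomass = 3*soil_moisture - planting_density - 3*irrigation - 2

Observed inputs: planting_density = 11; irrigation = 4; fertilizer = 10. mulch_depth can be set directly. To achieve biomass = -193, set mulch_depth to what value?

Intervening on mulch_depth fixes its value directly, overriding its dependence on planting_density.
Substituting into the canopy equation gives canopy = mulch_depth - 28.
Substituting into the N_uptake equation gives N_uptake = 2*mulch_depth - 51.
soil_moisture becomes 4*mulch_depth - 96.
This gives biomass = 12*mulch_depth - 313.
Solve 12*mulch_depth - 313 = -193: mulch_depth = (-193 + 313) / 12 = 10.

mulch_depth = 10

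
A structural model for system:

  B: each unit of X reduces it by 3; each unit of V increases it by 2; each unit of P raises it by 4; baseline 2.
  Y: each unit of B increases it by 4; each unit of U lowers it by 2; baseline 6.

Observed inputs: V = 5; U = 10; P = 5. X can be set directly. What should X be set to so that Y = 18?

X = 8

Substituting into the B equation gives B = -3*X + 32.
So Y = -12*X + 114.
Solve -12*X + 114 = 18: X = (18 - 114) / -12 = 8.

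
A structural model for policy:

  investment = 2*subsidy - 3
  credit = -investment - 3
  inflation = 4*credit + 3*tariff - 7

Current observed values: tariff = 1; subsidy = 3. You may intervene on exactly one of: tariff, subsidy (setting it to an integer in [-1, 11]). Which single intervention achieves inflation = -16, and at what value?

set tariff = 5

Intervening on tariff: with other inputs at their observed values, inflation = 3*tariff - 31. Solving for -16 gives tariff = 5, within [-1, 11].
Intervening on subsidy: inflation = -8*subsidy - 4. Reaching -16 requires subsidy = 3/2, not an integer.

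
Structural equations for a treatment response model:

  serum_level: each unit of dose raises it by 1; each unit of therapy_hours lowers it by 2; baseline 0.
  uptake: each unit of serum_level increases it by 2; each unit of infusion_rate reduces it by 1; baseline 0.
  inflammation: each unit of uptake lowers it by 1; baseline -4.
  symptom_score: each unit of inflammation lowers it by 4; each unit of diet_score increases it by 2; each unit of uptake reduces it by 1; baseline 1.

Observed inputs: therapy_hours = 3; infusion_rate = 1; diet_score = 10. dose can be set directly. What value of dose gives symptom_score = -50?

Substituting into the serum_level equation gives serum_level = dose - 6.
Substituting into the uptake equation gives uptake = 2*dose - 13.
inflammation becomes -2*dose + 9.
symptom_score becomes 6*dose - 2.
Solve 6*dose - 2 = -50: dose = (-50 + 2) / 6 = -8.

dose = -8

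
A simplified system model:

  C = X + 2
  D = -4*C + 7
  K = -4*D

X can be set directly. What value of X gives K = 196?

Substituting into the D equation gives D = -4*X - 1.
So K = 16*X + 4.
Solve 16*X + 4 = 196: X = (196 - 4) / 16 = 12.

X = 12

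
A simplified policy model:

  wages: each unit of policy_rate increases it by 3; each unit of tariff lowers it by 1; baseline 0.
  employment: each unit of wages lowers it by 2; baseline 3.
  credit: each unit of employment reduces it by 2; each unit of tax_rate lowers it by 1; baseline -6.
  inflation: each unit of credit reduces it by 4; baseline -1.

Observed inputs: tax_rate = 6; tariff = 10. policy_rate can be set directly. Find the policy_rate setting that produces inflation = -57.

policy_rate = 6

Substituting into the wages equation gives wages = 3*policy_rate - 10.
This gives employment = -6*policy_rate + 23.
Substituting into the credit equation gives credit = 12*policy_rate - 58.
So inflation = -48*policy_rate + 231.
Solve -48*policy_rate + 231 = -57: policy_rate = (-57 - 231) / -48 = 6.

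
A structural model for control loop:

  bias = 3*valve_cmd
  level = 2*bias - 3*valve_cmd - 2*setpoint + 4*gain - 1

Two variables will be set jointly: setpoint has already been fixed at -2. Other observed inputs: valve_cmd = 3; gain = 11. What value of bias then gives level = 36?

bias = -1

With setpoint held at -2:
Intervening on bias fixes its value directly, overriding its dependence on valve_cmd.
Substituting into the level equation gives level = 2*bias + 38.
Solve 2*bias + 38 = 36: bias = (36 - 38) / 2 = -1.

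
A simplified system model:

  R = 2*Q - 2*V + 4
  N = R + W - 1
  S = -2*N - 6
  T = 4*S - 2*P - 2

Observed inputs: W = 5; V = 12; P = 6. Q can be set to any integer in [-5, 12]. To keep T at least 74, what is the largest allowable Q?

Substituting into the R equation gives R = 2*Q - 20.
Substituting into the N equation gives N = 2*Q - 16.
So S = -4*Q + 26.
Substituting into the T equation gives T = -16*Q + 90.
Require -16*Q + 90 ≥ 74, so Q ≤ 1.
The largest integer in [-5, 12] satisfying this is 1.

Q = 1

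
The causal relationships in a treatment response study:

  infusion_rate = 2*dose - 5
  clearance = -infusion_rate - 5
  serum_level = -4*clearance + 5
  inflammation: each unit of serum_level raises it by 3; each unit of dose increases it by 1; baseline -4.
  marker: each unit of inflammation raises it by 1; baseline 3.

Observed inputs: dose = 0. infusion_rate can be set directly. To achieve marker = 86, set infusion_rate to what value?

Intervening on infusion_rate fixes its value directly, overriding its dependence on dose.
Substituting into the serum_level equation gives serum_level = 4*infusion_rate + 25.
Substituting into the inflammation equation gives inflammation = 12*infusion_rate + 71.
This gives marker = 12*infusion_rate + 74.
Solve 12*infusion_rate + 74 = 86: infusion_rate = (86 - 74) / 12 = 1.

infusion_rate = 1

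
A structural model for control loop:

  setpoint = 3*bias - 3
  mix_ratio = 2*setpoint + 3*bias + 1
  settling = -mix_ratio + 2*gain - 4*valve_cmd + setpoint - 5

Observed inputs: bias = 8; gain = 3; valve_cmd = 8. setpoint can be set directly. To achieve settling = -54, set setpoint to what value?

setpoint = -2

Intervening on setpoint fixes its value directly, overriding its dependence on bias.
Substituting into the mix_ratio equation gives mix_ratio = 2*setpoint + 25.
This gives settling = -setpoint - 56.
Solve -setpoint - 56 = -54: setpoint = (-54 + 56) / -1 = -2.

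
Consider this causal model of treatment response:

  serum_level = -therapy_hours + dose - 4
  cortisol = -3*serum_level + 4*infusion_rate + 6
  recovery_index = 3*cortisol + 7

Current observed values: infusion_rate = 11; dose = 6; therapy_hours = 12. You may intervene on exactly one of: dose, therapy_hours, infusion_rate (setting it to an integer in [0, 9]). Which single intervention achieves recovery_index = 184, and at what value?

set therapy_hours = 5

Intervening on dose: recovery_index = -9*dose + 301. Reaching 184 requires dose = 13, outside [0, 9].
Intervening on therapy_hours: with other inputs at their observed values, recovery_index = 9*therapy_hours + 139. Solving for 184 gives therapy_hours = 5, within [0, 9].
Intervening on infusion_rate: recovery_index = 12*infusion_rate + 115. Reaching 184 requires infusion_rate = 23/4, not an integer.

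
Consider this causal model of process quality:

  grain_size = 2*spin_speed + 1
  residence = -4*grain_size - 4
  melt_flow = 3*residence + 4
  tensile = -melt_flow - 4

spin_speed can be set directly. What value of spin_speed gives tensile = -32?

Substituting into the residence equation gives residence = -8*spin_speed - 8.
Substituting into the melt_flow equation gives melt_flow = -24*spin_speed - 20.
tensile becomes 24*spin_speed + 16.
Solve 24*spin_speed + 16 = -32: spin_speed = (-32 - 16) / 24 = -2.

spin_speed = -2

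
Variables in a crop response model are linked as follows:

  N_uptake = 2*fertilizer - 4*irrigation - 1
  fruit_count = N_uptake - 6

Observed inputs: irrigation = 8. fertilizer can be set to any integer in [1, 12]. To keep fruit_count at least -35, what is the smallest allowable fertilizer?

Substituting into the N_uptake equation gives N_uptake = 2*fertilizer - 33.
Substituting into the fruit_count equation gives fruit_count = 2*fertilizer - 39.
Require 2*fertilizer - 39 ≥ -35, so fertilizer ≥ 2.
The smallest integer in [1, 12] satisfying this is 2.

fertilizer = 2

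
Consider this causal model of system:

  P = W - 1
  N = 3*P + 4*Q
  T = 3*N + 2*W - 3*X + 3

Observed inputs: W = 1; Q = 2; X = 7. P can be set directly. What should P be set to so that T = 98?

Intervening on P fixes its value directly, overriding its dependence on W.
Substituting into the N equation gives N = 3*P + 8.
Substituting into the T equation gives T = 9*P + 8.
Solve 9*P + 8 = 98: P = (98 - 8) / 9 = 10.

P = 10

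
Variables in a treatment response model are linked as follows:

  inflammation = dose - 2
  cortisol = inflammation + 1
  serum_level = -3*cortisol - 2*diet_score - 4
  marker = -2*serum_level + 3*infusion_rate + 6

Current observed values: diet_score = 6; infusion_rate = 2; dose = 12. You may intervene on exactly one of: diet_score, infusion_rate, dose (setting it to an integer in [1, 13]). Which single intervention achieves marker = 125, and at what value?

Intervening on diet_score: marker = 4*diet_score + 86. Reaching 125 requires diet_score = 39/4, not an integer.
Intervening on infusion_rate: with other inputs at their observed values, marker = 3*infusion_rate + 104. Solving for 125 gives infusion_rate = 7, within [1, 13].
Intervening on dose: marker = 6*dose + 38. Reaching 125 requires dose = 29/2, not an integer.

set infusion_rate = 7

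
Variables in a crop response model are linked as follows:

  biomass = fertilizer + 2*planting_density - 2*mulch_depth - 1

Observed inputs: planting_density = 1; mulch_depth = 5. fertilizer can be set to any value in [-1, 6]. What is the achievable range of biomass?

-10 to -3

Substituting into the biomass equation gives biomass = fertilizer - 9.
Linear in fertilizer, so extremes are at the endpoints: fertilizer = -1 gives biomass = -10; fertilizer = 6 gives biomass = -3.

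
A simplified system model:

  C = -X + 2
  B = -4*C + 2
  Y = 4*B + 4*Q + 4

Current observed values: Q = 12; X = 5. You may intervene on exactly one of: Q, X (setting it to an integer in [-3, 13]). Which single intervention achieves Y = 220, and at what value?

Intervening on Q: Y = 4*Q + 60. Reaching 220 requires Q = 40, outside [-3, 13].
Intervening on X: with other inputs at their observed values, Y = 16*X + 28. Solving for 220 gives X = 12, within [-3, 13].

set X = 12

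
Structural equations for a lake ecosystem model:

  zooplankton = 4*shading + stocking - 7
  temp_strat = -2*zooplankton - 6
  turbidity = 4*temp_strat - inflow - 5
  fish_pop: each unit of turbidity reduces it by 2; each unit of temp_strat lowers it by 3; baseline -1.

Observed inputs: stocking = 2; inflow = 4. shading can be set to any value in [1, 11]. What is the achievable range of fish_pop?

Substituting into the zooplankton equation gives zooplankton = 4*shading - 5.
temp_strat becomes -8*shading + 4.
So turbidity = -32*shading + 7.
Substituting into the fish_pop equation gives fish_pop = 88*shading - 27.
Linear in shading, so extremes are at the endpoints: shading = 1 gives fish_pop = 61; shading = 11 gives fish_pop = 941.

61 to 941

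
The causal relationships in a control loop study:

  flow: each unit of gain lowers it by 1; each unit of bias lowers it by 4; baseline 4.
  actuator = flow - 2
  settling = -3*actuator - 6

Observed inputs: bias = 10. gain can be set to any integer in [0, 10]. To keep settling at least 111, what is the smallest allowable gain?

gain = 1

Substituting into the flow equation gives flow = -gain - 36.
Substituting into the actuator equation gives actuator = -gain - 38.
Substituting into the settling equation gives settling = 3*gain + 108.
Require 3*gain + 108 ≥ 111, so gain ≥ 1.
The smallest integer in [0, 10] satisfying this is 1.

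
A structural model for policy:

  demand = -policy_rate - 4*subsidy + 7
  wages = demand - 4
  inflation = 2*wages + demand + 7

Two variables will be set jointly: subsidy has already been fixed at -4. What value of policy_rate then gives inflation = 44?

With subsidy held at -4:
Substituting into the demand equation gives demand = -policy_rate + 23.
Substituting into the wages equation gives wages = -policy_rate + 19.
So inflation = -3*policy_rate + 68.
Solve -3*policy_rate + 68 = 44: policy_rate = (44 - 68) / -3 = 8.

policy_rate = 8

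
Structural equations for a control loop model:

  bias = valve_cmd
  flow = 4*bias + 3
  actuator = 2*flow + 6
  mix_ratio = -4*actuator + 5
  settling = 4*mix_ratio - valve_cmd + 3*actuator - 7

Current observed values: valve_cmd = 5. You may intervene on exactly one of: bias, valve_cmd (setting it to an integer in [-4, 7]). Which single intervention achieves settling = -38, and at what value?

set valve_cmd = -1

Intervening on bias: settling = -104*bias - 148. Reaching -38 requires bias = -55/52, not an integer.
Intervening on valve_cmd: with other inputs at their observed values, settling = -105*valve_cmd - 143. Solving for -38 gives valve_cmd = -1, within [-4, 7].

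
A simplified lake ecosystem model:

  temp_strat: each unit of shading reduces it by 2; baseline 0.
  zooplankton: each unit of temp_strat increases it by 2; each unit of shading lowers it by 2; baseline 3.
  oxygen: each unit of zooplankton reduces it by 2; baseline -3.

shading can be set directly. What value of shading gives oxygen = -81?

shading = -6

Substituting into the zooplankton equation gives zooplankton = -6*shading + 3.
This gives oxygen = 12*shading - 9.
Solve 12*shading - 9 = -81: shading = (-81 + 9) / 12 = -6.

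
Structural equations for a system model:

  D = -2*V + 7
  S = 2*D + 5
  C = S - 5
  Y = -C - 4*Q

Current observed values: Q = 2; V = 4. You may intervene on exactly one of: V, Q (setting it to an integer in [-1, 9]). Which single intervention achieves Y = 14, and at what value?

set V = 9

Intervening on V: with other inputs at their observed values, Y = 4*V - 22. Solving for 14 gives V = 9, within [-1, 9].
Intervening on Q: Y = -4*Q + 2. Reaching 14 requires Q = -3, outside [-1, 9].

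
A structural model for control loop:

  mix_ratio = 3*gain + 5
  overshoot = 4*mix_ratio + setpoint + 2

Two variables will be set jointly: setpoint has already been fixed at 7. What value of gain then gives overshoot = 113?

With setpoint held at 7:
Substituting into the overshoot equation gives overshoot = 12*gain + 29.
Solve 12*gain + 29 = 113: gain = (113 - 29) / 12 = 7.

gain = 7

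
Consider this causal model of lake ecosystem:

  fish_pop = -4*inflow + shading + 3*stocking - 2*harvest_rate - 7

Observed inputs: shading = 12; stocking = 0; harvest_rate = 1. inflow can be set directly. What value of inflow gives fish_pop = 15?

inflow = -3

Substituting into the fish_pop equation gives fish_pop = -4*inflow + 3.
Solve -4*inflow + 3 = 15: inflow = (15 - 3) / -4 = -3.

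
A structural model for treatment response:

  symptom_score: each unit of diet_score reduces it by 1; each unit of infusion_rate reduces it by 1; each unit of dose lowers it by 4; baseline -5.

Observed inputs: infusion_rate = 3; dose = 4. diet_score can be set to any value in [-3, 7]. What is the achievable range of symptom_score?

-31 to -21

Substituting into the symptom_score equation gives symptom_score = -diet_score - 24.
Linear in diet_score, so extremes are at the endpoints: diet_score = -3 gives symptom_score = -21; diet_score = 7 gives symptom_score = -31.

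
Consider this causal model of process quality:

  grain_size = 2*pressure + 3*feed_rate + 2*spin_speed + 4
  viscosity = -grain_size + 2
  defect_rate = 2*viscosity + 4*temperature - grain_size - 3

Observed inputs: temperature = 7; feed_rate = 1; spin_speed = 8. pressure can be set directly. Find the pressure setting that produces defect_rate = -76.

Substituting into the grain_size equation gives grain_size = 2*pressure + 23.
Substituting into the viscosity equation gives viscosity = -2*pressure - 21.
Substituting into the defect_rate equation gives defect_rate = -6*pressure - 40.
Solve -6*pressure - 40 = -76: pressure = (-76 + 40) / -6 = 6.

pressure = 6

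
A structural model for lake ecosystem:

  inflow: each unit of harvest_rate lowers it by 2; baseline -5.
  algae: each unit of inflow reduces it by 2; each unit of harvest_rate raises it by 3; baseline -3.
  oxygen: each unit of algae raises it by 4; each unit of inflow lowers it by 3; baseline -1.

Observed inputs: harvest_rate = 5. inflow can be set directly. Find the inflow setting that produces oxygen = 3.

inflow = 4

Intervening on inflow fixes its value directly, overriding its dependence on harvest_rate.
Substituting into the algae equation gives algae = -2*inflow + 12.
Substituting into the oxygen equation gives oxygen = -11*inflow + 47.
Solve -11*inflow + 47 = 3: inflow = (3 - 47) / -11 = 4.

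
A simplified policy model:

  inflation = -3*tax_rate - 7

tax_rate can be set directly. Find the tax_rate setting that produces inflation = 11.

tax_rate = -6

Solve -3*tax_rate - 7 = 11: tax_rate = (11 + 7) / -3 = -6.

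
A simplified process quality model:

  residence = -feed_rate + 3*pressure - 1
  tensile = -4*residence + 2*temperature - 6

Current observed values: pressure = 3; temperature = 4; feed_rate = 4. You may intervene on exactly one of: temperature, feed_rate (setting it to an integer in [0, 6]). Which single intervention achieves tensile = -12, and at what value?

Intervening on temperature: with other inputs at their observed values, tensile = 2*temperature - 22. Solving for -12 gives temperature = 5, within [0, 6].
Intervening on feed_rate: tensile = 4*feed_rate - 30. Reaching -12 requires feed_rate = 9/2, not an integer.

set temperature = 5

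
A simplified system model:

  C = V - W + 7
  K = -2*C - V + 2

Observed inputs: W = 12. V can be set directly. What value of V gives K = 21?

Substituting into the C equation gives C = V - 5.
This gives K = -3*V + 12.
Solve -3*V + 12 = 21: V = (21 - 12) / -3 = -3.

V = -3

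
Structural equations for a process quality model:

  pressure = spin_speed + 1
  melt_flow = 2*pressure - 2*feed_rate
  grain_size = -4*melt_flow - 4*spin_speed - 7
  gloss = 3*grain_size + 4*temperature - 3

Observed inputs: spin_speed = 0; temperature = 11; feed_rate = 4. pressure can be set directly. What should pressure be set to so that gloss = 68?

Intervening on pressure fixes its value directly, overriding its dependence on spin_speed.
Substituting into the melt_flow equation gives melt_flow = 2*pressure - 8.
This gives grain_size = -8*pressure + 25.
This gives gloss = -24*pressure + 116.
Solve -24*pressure + 116 = 68: pressure = (68 - 116) / -24 = 2.

pressure = 2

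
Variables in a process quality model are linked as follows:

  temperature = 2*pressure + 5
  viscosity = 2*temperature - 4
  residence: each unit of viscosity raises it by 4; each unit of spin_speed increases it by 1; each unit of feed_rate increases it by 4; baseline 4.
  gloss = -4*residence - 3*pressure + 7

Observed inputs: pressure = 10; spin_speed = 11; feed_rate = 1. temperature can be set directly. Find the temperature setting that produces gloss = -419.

Intervening on temperature fixes its value directly, overriding its dependence on pressure.
Substituting into the residence equation gives residence = 8*temperature + 3.
So gloss = -32*temperature - 35.
Solve -32*temperature - 35 = -419: temperature = (-419 + 35) / -32 = 12.

temperature = 12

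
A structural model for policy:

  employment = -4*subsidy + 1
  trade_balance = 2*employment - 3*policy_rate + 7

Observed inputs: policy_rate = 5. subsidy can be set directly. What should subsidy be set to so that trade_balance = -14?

Substituting into the trade_balance equation gives trade_balance = -8*subsidy - 6.
Solve -8*subsidy - 6 = -14: subsidy = (-14 + 6) / -8 = 1.

subsidy = 1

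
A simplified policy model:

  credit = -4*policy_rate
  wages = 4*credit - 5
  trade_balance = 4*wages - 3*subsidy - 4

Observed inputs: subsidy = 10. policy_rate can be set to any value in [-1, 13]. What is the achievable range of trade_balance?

Substituting into the wages equation gives wages = -16*policy_rate - 5.
Substituting into the trade_balance equation gives trade_balance = -64*policy_rate - 54.
Linear in policy_rate, so extremes are at the endpoints: policy_rate = -1 gives trade_balance = 10; policy_rate = 13 gives trade_balance = -886.

-886 to 10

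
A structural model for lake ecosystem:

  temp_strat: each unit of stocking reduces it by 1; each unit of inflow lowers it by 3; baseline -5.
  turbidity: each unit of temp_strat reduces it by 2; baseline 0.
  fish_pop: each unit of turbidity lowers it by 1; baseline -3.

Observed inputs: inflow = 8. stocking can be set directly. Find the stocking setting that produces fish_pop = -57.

stocking = -2

Substituting into the temp_strat equation gives temp_strat = -stocking - 29.
So turbidity = 2*stocking + 58.
Substituting into the fish_pop equation gives fish_pop = -2*stocking - 61.
Solve -2*stocking - 61 = -57: stocking = (-57 + 61) / -2 = -2.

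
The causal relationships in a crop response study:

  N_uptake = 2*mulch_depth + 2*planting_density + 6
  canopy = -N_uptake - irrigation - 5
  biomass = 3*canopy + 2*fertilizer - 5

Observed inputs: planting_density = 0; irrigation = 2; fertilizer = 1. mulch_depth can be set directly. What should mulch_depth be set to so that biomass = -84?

Substituting into the N_uptake equation gives N_uptake = 2*mulch_depth + 6.
Substituting into the canopy equation gives canopy = -2*mulch_depth - 13.
biomass becomes -6*mulch_depth - 42.
Solve -6*mulch_depth - 42 = -84: mulch_depth = (-84 + 42) / -6 = 7.

mulch_depth = 7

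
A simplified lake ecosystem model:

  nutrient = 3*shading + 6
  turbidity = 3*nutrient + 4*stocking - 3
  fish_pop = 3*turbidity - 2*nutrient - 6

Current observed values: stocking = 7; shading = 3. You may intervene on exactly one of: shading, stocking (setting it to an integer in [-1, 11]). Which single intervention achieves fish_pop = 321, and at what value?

Intervening on shading: with other inputs at their observed values, fish_pop = 21*shading + 111. Solving for 321 gives shading = 10, within [-1, 11].
Intervening on stocking: fish_pop = 12*stocking + 90. Reaching 321 requires stocking = 77/4, not an integer.

set shading = 10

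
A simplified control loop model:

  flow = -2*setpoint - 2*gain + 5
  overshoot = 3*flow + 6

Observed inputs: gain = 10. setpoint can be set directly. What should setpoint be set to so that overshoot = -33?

Substituting into the flow equation gives flow = -2*setpoint - 15.
This gives overshoot = -6*setpoint - 39.
Solve -6*setpoint - 39 = -33: setpoint = (-33 + 39) / -6 = -1.

setpoint = -1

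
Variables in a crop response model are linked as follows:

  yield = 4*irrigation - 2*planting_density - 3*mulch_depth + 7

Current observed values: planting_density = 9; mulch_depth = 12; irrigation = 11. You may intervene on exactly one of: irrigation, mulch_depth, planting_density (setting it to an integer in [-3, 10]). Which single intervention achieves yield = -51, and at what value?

set irrigation = -1

Intervening on irrigation: with other inputs at their observed values, yield = 4*irrigation - 47. Solving for -51 gives irrigation = -1, within [-3, 10].
Intervening on mulch_depth: yield = -3*mulch_depth + 33. Reaching -51 requires mulch_depth = 28, outside [-3, 10].
Intervening on planting_density: yield = -2*planting_density + 15. Reaching -51 requires planting_density = 33, outside [-3, 10].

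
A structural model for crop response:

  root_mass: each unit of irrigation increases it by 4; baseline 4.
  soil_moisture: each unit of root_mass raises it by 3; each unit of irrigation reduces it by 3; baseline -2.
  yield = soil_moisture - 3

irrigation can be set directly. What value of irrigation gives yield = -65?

irrigation = -8

Substituting into the soil_moisture equation gives soil_moisture = 9*irrigation + 10.
Substituting into the yield equation gives yield = 9*irrigation + 7.
Solve 9*irrigation + 7 = -65: irrigation = (-65 - 7) / 9 = -8.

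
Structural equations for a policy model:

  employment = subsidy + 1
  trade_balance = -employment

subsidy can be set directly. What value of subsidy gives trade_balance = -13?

subsidy = 12

Substituting into the trade_balance equation gives trade_balance = -subsidy - 1.
Solve -subsidy - 1 = -13: subsidy = (-13 + 1) / -1 = 12.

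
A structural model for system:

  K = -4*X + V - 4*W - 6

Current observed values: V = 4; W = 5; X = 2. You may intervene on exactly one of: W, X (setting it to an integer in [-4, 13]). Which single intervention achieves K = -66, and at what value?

set X = 11

Intervening on W: K = -4*W - 10. Reaching -66 requires W = 14, outside [-4, 13].
Intervening on X: with other inputs at their observed values, K = -4*X - 22. Solving for -66 gives X = 11, within [-4, 13].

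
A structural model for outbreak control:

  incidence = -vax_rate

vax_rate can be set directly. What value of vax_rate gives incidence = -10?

Solve -vax_rate = -10: vax_rate = -10 / -1 = 10.

vax_rate = 10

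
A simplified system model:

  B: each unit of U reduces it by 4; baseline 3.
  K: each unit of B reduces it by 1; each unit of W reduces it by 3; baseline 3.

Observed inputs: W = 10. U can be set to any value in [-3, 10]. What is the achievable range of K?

Substituting into the K equation gives K = 4*U - 30.
Linear in U, so extremes are at the endpoints: U = -3 gives K = -42; U = 10 gives K = 10.

-42 to 10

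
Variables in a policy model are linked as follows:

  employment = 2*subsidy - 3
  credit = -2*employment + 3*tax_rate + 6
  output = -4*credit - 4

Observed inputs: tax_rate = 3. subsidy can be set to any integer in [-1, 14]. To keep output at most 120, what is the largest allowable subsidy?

Substituting into the credit equation gives credit = -4*subsidy + 21.
Substituting into the output equation gives output = 16*subsidy - 88.
Require 16*subsidy - 88 ≤ 120, so subsidy ≤ 13.
The largest integer in [-1, 14] satisfying this is 13.

subsidy = 13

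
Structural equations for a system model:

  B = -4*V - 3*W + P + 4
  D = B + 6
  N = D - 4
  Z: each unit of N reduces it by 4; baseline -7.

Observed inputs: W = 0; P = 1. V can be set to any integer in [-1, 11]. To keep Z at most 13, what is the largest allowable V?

V = 3

Substituting into the B equation gives B = -4*V + 5.
Substituting into the D equation gives D = -4*V + 11.
N becomes -4*V + 7.
So Z = 16*V - 35.
Require 16*V - 35 ≤ 13, so V ≤ 3.
The largest integer in [-1, 11] satisfying this is 3.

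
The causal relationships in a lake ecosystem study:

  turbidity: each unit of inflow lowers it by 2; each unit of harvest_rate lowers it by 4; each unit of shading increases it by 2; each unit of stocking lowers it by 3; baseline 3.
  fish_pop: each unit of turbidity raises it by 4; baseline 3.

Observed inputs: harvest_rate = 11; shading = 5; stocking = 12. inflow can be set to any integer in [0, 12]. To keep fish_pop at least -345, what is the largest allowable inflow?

Substituting into the turbidity equation gives turbidity = -2*inflow - 67.
So fish_pop = -8*inflow - 265.
Require -8*inflow - 265 ≥ -345, so inflow ≤ 10.
The largest integer in [0, 12] satisfying this is 10.

inflow = 10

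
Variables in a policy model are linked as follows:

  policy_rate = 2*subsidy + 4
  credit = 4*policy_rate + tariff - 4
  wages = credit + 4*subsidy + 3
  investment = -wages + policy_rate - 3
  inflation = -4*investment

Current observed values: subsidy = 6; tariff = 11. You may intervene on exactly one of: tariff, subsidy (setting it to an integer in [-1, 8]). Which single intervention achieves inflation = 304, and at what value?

Intervening on tariff: with other inputs at their observed values, inflation = 4*tariff + 296. Solving for 304 gives tariff = 2, within [-1, 8].
Intervening on subsidy: inflation = 40*subsidy + 100. Reaching 304 requires subsidy = 51/10, not an integer.

set tariff = 2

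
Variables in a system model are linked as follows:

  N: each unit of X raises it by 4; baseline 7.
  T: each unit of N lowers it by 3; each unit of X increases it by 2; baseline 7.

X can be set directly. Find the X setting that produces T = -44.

Substituting into the T equation gives T = -10*X - 14.
Solve -10*X - 14 = -44: X = (-44 + 14) / -10 = 3.

X = 3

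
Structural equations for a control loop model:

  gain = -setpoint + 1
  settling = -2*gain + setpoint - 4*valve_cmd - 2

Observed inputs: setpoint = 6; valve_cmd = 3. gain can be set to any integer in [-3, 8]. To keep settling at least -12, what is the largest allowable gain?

gain = 2

Intervening on gain fixes its value directly, overriding its dependence on setpoint.
Substituting into the settling equation gives settling = -2*gain - 8.
Require -2*gain - 8 ≥ -12, so gain ≤ 2.
The largest integer in [-3, 8] satisfying this is 2.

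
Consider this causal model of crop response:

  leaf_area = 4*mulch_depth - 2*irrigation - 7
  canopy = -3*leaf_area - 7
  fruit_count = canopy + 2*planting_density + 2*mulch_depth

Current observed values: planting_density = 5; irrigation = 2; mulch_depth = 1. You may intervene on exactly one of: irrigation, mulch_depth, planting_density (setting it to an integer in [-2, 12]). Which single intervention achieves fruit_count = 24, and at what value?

Intervening on irrigation: fruit_count = 6*irrigation + 14. Reaching 24 requires irrigation = 5/3, not an integer.
Intervening on mulch_depth: fruit_count = -10*mulch_depth + 36. Reaching 24 requires mulch_depth = 6/5, not an integer.
Intervening on planting_density: with other inputs at their observed values, fruit_count = 2*planting_density + 16. Solving for 24 gives planting_density = 4, within [-2, 12].

set planting_density = 4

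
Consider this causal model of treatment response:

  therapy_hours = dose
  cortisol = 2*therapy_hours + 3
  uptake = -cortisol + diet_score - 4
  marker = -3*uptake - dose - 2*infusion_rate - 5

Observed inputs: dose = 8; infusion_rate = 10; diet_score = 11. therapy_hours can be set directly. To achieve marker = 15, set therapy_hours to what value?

therapy_hours = 10

Intervening on therapy_hours fixes its value directly, overriding its dependence on dose.
Substituting into the uptake equation gives uptake = -2*therapy_hours + 4.
So marker = 6*therapy_hours - 45.
Solve 6*therapy_hours - 45 = 15: therapy_hours = (15 + 45) / 6 = 10.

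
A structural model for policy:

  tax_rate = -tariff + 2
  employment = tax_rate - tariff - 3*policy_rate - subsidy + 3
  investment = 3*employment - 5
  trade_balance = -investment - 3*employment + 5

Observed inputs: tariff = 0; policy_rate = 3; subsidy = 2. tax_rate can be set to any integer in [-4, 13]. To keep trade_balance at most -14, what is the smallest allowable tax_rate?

Intervening on tax_rate fixes its value directly, overriding its dependence on tariff.
Substituting into the employment equation gives employment = tax_rate - 8.
So investment = 3*tax_rate - 29.
trade_balance becomes -6*tax_rate + 58.
Require -6*tax_rate + 58 ≤ -14, so tax_rate ≥ 12.
The smallest integer in [-4, 13] satisfying this is 12.

tax_rate = 12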